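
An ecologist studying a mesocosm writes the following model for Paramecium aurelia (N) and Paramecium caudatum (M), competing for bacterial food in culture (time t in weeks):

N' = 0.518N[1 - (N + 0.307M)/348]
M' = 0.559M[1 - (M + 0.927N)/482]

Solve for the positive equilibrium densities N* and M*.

Setting both brackets to zero gives the nullclines N + 0.307M = 348 and 0.927N + M = 482.
Substituting M = 482 - 0.927N into the first: N(1 - 0.307·0.927) = 348 - 0.307·482.
So N* = 200/0.715 = 280, and then M* = 482 - 0.927·280 = 223.

N* ≈ 280, M* ≈ 223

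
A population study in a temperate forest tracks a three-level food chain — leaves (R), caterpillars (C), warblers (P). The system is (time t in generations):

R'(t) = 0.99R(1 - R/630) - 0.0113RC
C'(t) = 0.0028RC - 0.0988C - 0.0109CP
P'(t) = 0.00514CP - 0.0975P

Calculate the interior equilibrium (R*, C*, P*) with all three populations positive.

From dP/dt = 0: 0.00514C* = 0.0975, so C* = 19.
From dR/dt = 0: 0.99(1 - R*/630) = 0.0113·19, giving R* = 630·(1 - 0.217) = 494.
From dC/dt = 0: 0.0028·494 - 0.0988 = 0.0109P*, so P* = 1.28/0.0109 = 118.

R* ≈ 494, C* ≈ 19, P* ≈ 118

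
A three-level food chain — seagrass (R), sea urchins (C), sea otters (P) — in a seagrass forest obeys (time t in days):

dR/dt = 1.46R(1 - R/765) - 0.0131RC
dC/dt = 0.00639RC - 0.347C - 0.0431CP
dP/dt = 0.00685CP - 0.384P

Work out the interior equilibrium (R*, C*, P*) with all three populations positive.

R* ≈ 380, C* ≈ 56.1, P* ≈ 48.3

From dP/dt = 0: 0.00685C* = 0.384, so C* = 56.1.
From dR/dt = 0: 1.46(1 - R*/765) = 0.0131·56.1, giving R* = 765·(1 - 0.503) = 380.
From dC/dt = 0: 0.00639·380 - 0.347 = 0.0431P*, so P* = 2.08/0.0431 = 48.3.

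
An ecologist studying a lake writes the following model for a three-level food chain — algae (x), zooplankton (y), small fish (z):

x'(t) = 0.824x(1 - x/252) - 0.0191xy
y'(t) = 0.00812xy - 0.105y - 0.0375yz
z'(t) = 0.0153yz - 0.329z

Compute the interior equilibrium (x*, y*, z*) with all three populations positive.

x* ≈ 126, y* ≈ 21.5, z* ≈ 24.6

From dz/dt = 0: 0.0153y* = 0.329, so y* = 21.5.
From dx/dt = 0: 0.824(1 - x*/252) = 0.0191·21.5, giving x* = 252·(1 - 0.498) = 126.
From dy/dt = 0: 0.00812·126 - 0.105 = 0.0375z*, so z* = 0.921/0.0375 = 24.6.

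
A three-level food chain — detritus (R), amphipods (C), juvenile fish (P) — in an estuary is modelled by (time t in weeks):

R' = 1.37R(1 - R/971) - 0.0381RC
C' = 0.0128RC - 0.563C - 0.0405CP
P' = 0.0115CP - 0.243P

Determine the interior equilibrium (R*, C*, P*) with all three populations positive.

R* ≈ 400, C* ≈ 21.1, P* ≈ 113

From dP/dt = 0: 0.0115C* = 0.243, so C* = 21.1.
From dR/dt = 0: 1.37(1 - R*/971) = 0.0381·21.1, giving R* = 971·(1 - 0.588) = 400.
From dC/dt = 0: 0.0128·400 - 0.563 = 0.0405P*, so P* = 4.56/0.0405 = 113.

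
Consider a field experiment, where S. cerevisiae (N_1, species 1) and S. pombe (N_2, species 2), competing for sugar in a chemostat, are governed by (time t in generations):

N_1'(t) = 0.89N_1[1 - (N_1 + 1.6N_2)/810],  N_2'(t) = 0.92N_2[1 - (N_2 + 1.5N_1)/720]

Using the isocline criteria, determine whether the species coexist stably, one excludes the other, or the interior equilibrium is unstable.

unstable coexistence (outcome depends on initial conditions)

Compare the nullcline intercepts: K1/α12 = 810/1.6 = 506 < K2 = 720; K2/α21 = 720/1.5 = 480 < K1 = 810.
Since both are reversed, neither can invade when rare; the interior point is a saddle.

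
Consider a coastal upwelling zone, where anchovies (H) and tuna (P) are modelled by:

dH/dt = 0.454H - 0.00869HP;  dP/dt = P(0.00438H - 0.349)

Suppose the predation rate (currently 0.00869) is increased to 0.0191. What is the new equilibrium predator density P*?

At the interior fixed point, setting dH/dt = 0 with H > 0 fixes P* = (prey growth rate)/(HP coefficient) — independent of the other coefficients.
With the change, P* = 0.454/0.0191 = 23.8; it falls from 52.2.

P* ≈ 23.8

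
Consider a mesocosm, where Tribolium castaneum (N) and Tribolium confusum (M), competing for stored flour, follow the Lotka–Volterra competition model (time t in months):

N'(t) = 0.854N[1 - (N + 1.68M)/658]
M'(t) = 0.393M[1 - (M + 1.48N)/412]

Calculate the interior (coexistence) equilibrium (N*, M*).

Setting both brackets to zero gives the nullclines N + 1.68M = 658 and 1.48N + M = 412.
Substituting M = 412 - 1.48N into the first: N(1 - 1.68·1.48) = 658 - 1.68·412.
So N* = -34.2/-1.49 = 23, and then M* = 412 - 1.48·23 = 378.

N* ≈ 23, M* ≈ 378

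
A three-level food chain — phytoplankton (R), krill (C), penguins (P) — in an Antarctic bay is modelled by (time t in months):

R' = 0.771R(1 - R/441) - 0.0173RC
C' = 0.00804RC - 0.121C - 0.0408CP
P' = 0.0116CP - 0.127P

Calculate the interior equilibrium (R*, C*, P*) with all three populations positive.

R* ≈ 333, C* ≈ 10.9, P* ≈ 62.6

From dP/dt = 0: 0.0116C* = 0.127, so C* = 10.9.
From dR/dt = 0: 0.771(1 - R*/441) = 0.0173·10.9, giving R* = 441·(1 - 0.246) = 333.
From dC/dt = 0: 0.00804·333 - 0.121 = 0.0408P*, so P* = 2.55/0.0408 = 62.6.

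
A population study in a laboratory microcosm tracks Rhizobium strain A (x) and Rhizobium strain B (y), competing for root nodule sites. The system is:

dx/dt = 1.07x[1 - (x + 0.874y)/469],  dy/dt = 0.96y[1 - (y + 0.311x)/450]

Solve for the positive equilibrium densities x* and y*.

Setting both brackets to zero gives the nullclines x + 0.874y = 469 and 0.311x + y = 450.
Substituting y = 450 - 0.311x into the first: x(1 - 0.874·0.311) = 469 - 0.874·450.
So x* = 75.7/0.728 = 104, and then y* = 450 - 0.311·104 = 418.

x* ≈ 104, y* ≈ 418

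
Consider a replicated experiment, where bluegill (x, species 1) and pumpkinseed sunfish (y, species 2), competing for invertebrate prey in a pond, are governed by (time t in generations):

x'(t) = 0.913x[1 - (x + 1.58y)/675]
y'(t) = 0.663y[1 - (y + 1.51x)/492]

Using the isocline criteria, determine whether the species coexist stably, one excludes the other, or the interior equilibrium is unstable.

unstable coexistence (outcome depends on initial conditions)

Compare the nullcline intercepts: K1/α12 = 675/1.58 = 427 < K2 = 492; K2/α21 = 492/1.51 = 326 < K1 = 675.
Since both are reversed, neither can invade when rare; the interior point is a saddle.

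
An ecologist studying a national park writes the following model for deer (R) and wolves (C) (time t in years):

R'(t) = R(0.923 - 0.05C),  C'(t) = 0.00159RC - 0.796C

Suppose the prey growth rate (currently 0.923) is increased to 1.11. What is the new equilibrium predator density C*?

C* ≈ 22.2

At the interior fixed point, setting dR/dt = 0 with R > 0 fixes C* = (prey growth rate)/(RC coefficient) — independent of the other coefficients.
With the change, C* = 1.11/0.05 = 22.2; it rises from 18.5.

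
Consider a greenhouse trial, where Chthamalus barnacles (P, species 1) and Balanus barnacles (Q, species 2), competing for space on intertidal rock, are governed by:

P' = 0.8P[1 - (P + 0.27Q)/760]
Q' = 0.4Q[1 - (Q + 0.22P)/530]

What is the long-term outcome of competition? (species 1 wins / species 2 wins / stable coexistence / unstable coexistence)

stable coexistence

Compare the nullcline intercepts: K1/α12 = 760/0.27 = 2810 > K2 = 530; K2/α21 = 530/0.22 = 2410 > K1 = 760.
Since both inequalities hold, each species can invade when rare, so the interior equilibrium is stable.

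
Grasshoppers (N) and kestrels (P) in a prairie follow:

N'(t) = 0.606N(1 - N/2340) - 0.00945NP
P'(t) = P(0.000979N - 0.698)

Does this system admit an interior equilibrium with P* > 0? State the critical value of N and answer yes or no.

The predator equation gives dP/dt > 0 only when N > 0.698/0.000979 = 713.
Without the predator, N → K = 2340. Since 2340 > 713, the predator can invade and persist.

Threshold N = 713; K > 713, so yes, the predator persists.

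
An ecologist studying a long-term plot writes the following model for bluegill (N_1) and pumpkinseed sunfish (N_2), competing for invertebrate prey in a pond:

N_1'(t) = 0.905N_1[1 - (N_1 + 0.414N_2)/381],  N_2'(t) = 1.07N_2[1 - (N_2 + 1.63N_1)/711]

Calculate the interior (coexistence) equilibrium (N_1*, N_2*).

N_1* ≈ 266, N_2* ≈ 277

Setting both brackets to zero gives the nullclines N_1 + 0.414N_2 = 381 and 1.63N_1 + N_2 = 711.
Substituting N_2 = 711 - 1.63N_1 into the first: N_1(1 - 0.414·1.63) = 381 - 0.414·711.
So N_1* = 86.6/0.325 = 266, and then N_2* = 711 - 1.63·266 = 277.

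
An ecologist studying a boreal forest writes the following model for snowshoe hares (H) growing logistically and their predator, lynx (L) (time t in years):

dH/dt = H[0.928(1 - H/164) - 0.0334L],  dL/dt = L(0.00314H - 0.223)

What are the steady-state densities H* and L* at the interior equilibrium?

H* ≈ 71, L* ≈ 15.8

From dL/dt = 0 with L > 0: 0.00314H* = 0.223, so H* = 71.
Substitute into dH/dt = 0: 0.928(1 - 71/164) = 0.0334L*.
The bracket is 0.567, giving L* = 0.526/0.0334 = 15.8.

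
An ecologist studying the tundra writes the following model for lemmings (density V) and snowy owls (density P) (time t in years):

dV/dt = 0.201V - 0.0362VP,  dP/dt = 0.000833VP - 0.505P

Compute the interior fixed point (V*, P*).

Set dP/dt = 0 with P > 0: 0.000833V - 0.505 = 0, so V* = 0.505/0.000833 = 606.
Set dV/dt = 0 with V > 0: 0.201 - 0.0362P = 0, so P* = 0.201/0.0362 = 5.55.

V* ≈ 606, P* ≈ 5.55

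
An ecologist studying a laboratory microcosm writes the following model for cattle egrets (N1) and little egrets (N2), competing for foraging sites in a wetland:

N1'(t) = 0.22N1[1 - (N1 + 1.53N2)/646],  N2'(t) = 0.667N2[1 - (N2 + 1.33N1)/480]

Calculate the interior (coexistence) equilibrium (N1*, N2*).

N1* ≈ 85.4, N2* ≈ 366

Setting both brackets to zero gives the nullclines N1 + 1.53N2 = 646 and 1.33N1 + N2 = 480.
Substituting N2 = 480 - 1.33N1 into the first: N1(1 - 1.53·1.33) = 646 - 1.53·480.
So N1* = -88.4/-1.03 = 85.4, and then N2* = 480 - 1.33·85.4 = 366.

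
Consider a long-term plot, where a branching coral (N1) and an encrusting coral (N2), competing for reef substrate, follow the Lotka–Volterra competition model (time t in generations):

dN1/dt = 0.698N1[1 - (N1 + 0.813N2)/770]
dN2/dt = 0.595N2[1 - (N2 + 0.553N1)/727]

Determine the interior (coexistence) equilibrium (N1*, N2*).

Setting both brackets to zero gives the nullclines N1 + 0.813N2 = 770 and 0.553N1 + N2 = 727.
Substituting N2 = 727 - 0.553N1 into the first: N1(1 - 0.813·0.553) = 770 - 0.813·727.
So N1* = 179/0.55 = 325, and then N2* = 727 - 0.553·325 = 547.

N1* ≈ 325, N2* ≈ 547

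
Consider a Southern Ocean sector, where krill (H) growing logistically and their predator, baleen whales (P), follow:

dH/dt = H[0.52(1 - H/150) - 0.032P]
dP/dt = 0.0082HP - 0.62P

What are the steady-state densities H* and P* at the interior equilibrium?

H* ≈ 75.6, P* ≈ 8.06

From dP/dt = 0 with P > 0: 0.0082H* = 0.62, so H* = 75.6.
Substitute into dH/dt = 0: 0.52(1 - 75.6/150) = 0.032P*.
The bracket is 0.496, giving P* = 0.258/0.032 = 8.06.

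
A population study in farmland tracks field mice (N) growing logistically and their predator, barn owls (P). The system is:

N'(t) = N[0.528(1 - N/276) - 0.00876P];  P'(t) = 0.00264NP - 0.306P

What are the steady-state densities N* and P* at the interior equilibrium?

From dP/dt = 0 with P > 0: 0.00264N* = 0.306, so N* = 116.
Substitute into dN/dt = 0: 0.528(1 - 116/276) = 0.00876P*.
The bracket is 0.58, giving P* = 0.306/0.00876 = 35.

N* ≈ 116, P* ≈ 35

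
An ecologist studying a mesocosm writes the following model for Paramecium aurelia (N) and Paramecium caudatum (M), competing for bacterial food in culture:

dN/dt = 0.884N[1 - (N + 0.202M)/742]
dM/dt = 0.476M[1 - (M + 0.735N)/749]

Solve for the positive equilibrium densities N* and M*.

N* ≈ 694, M* ≈ 239

Setting both brackets to zero gives the nullclines N + 0.202M = 742 and 0.735N + M = 749.
Substituting M = 749 - 0.735N into the first: N(1 - 0.202·0.735) = 742 - 0.202·749.
So N* = 591/0.852 = 694, and then M* = 749 - 0.735·694 = 239.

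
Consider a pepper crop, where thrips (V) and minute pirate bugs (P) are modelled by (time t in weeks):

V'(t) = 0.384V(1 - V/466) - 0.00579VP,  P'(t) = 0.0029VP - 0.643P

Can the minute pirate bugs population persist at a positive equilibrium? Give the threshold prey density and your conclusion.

The predator equation gives dP/dt > 0 only when V > 0.643/0.0029 = 222.
Without the predator, V → K = 466. Since 466 > 222, the predator can invade and persist.

Threshold V = 222; K > 222, so yes, the predator persists.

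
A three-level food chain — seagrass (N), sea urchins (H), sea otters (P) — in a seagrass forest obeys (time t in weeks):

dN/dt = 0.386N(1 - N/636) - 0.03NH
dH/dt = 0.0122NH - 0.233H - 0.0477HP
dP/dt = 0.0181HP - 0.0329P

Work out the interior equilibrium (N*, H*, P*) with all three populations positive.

N* ≈ 546, H* ≈ 1.82, P* ≈ 135

From dP/dt = 0: 0.0181H* = 0.0329, so H* = 1.82.
From dN/dt = 0: 0.386(1 - N*/636) = 0.03·1.82, giving N* = 636·(1 - 0.141) = 546.
From dH/dt = 0: 0.0122·546 - 0.233 = 0.0477P*, so P* = 6.43/0.0477 = 135.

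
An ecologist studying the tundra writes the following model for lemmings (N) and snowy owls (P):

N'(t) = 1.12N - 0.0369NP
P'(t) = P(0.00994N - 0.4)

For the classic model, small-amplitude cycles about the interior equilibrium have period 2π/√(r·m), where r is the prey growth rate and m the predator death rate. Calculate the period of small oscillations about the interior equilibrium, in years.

T ≈ 9.39 years

Here r = 1.12 and m = 0.4, so r·m = 0.448.
ω = √0.448 = 0.669 per year, hence T = 2π/ω ≈ 9.39 years.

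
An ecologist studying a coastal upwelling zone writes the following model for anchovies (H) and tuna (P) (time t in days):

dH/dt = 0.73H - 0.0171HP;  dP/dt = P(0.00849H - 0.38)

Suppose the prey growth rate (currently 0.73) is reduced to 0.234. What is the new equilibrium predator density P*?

At the interior fixed point, setting dH/dt = 0 with H > 0 fixes P* = (prey growth rate)/(HP coefficient) — independent of the other coefficients.
With the change, P* = 0.234/0.0171 = 13.7; it falls from 42.7.

P* ≈ 13.7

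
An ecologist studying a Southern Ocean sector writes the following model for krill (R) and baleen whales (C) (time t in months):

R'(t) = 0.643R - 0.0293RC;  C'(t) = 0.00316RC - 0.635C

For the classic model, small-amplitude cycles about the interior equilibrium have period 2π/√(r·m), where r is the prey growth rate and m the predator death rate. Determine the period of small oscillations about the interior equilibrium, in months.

Here r = 0.643 and m = 0.635, so r·m = 0.408.
ω = √0.408 = 0.639 per month, hence T = 2π/ω ≈ 9.83 months.

T ≈ 9.83 months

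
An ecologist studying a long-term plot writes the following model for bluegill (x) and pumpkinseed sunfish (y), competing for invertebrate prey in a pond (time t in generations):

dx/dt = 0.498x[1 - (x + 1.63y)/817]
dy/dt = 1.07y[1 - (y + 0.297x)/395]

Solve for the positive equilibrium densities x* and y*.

Setting both brackets to zero gives the nullclines x + 1.63y = 817 and 0.297x + y = 395.
Substituting y = 395 - 0.297x into the first: x(1 - 1.63·0.297) = 817 - 1.63·395.
So x* = 173/0.516 = 336, and then y* = 395 - 0.297·336 = 295.

x* ≈ 336, y* ≈ 295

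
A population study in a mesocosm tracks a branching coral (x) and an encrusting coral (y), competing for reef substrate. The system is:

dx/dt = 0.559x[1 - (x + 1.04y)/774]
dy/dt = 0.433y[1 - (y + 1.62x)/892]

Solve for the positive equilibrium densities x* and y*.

x* ≈ 224, y* ≈ 528

Setting both brackets to zero gives the nullclines x + 1.04y = 774 and 1.62x + y = 892.
Substituting y = 892 - 1.62x into the first: x(1 - 1.04·1.62) = 774 - 1.04·892.
So x* = -154/-0.685 = 224, and then y* = 892 - 1.62·224 = 528.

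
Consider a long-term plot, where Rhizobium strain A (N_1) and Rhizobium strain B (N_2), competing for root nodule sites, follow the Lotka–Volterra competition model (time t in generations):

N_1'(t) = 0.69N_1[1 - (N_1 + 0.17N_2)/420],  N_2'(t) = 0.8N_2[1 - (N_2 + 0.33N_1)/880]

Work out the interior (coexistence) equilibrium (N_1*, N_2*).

N_1* ≈ 286, N_2* ≈ 785

Setting both brackets to zero gives the nullclines N_1 + 0.17N_2 = 420 and 0.33N_1 + N_2 = 880.
Substituting N_2 = 880 - 0.33N_1 into the first: N_1(1 - 0.17·0.33) = 420 - 0.17·880.
So N_1* = 270/0.944 = 286, and then N_2* = 880 - 0.33·286 = 785.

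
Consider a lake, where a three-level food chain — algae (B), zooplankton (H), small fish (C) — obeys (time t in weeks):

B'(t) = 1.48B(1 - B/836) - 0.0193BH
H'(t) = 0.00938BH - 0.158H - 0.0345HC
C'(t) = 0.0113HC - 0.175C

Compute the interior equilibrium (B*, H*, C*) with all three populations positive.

From dC/dt = 0: 0.0113H* = 0.175, so H* = 15.5.
From dB/dt = 0: 1.48(1 - B*/836) = 0.0193·15.5, giving B* = 836·(1 - 0.202) = 667.
From dH/dt = 0: 0.00938·667 - 0.158 = 0.0345C*, so C* = 6.1/0.0345 = 177.

B* ≈ 667, H* ≈ 15.5, C* ≈ 177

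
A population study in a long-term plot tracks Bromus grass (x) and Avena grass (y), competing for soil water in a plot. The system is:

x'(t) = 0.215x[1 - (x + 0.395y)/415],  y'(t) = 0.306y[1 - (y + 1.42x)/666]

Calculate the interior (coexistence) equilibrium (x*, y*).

x* ≈ 346, y* ≈ 175

Setting both brackets to zero gives the nullclines x + 0.395y = 415 and 1.42x + y = 666.
Substituting y = 666 - 1.42x into the first: x(1 - 0.395·1.42) = 415 - 0.395·666.
So x* = 152/0.439 = 346, and then y* = 666 - 1.42·346 = 175.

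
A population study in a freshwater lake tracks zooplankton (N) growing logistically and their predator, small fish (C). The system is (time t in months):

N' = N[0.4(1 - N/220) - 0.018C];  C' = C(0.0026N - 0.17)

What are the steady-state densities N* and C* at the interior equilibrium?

From dC/dt = 0 with C > 0: 0.0026N* = 0.17, so N* = 65.4.
Substitute into dN/dt = 0: 0.4(1 - 65.4/220) = 0.018C*.
The bracket is 0.703, giving C* = 0.281/0.018 = 15.6.

N* ≈ 65.4, C* ≈ 15.6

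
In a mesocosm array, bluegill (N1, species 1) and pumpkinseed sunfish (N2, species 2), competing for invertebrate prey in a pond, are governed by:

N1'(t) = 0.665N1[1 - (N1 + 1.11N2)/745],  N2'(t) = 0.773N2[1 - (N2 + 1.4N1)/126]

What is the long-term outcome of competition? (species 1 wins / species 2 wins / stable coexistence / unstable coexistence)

species 1 excludes species 2

Compare the nullcline intercepts: K1/α12 = 745/1.11 = 671 > K2 = 126; K2/α21 = 126/1.4 = 90 < K1 = 745.
Since the inequalities point opposite ways, species 1 can invade but species 2 cannot.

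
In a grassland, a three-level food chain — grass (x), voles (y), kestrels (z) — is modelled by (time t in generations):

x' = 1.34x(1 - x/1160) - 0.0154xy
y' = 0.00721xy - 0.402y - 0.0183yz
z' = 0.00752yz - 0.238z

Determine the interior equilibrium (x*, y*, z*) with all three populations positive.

From dz/dt = 0: 0.00752y* = 0.238, so y* = 31.6.
From dx/dt = 0: 1.34(1 - x*/1160) = 0.0154·31.6, giving x* = 1160·(1 - 0.364) = 738.
From dy/dt = 0: 0.00721·738 - 0.402 = 0.0183z*, so z* = 4.92/0.0183 = 269.

x* ≈ 738, y* ≈ 31.6, z* ≈ 269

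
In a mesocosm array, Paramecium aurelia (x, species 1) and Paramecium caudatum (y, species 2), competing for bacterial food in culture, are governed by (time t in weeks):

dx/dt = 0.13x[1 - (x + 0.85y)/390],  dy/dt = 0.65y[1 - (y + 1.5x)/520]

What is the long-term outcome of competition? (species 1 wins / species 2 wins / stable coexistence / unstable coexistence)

unstable coexistence (outcome depends on initial conditions)

Compare the nullcline intercepts: K1/α12 = 390/0.85 = 459 < K2 = 520; K2/α21 = 520/1.5 = 347 < K1 = 390.
Since both are reversed, neither can invade when rare; the interior point is a saddle.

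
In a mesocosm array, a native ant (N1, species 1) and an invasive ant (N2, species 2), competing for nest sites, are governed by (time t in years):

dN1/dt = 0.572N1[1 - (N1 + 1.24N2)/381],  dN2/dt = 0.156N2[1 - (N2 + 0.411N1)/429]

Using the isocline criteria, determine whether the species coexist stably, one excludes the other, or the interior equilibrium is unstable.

species 2 excludes species 1

Compare the nullcline intercepts: K1/α12 = 381/1.24 = 307 < K2 = 429; K2/α21 = 429/0.411 = 1040 > K1 = 381.
Since the inequalities point opposite ways, species 2 can invade but species 1 cannot.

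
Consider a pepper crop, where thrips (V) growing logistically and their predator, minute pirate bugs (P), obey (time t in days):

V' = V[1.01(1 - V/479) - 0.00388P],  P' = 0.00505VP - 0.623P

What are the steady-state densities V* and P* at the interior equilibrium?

V* ≈ 123, P* ≈ 193

From dP/dt = 0 with P > 0: 0.00505V* = 0.623, so V* = 123.
Substitute into dV/dt = 0: 1.01(1 - 123/479) = 0.00388P*.
The bracket is 0.742, giving P* = 0.75/0.00388 = 193.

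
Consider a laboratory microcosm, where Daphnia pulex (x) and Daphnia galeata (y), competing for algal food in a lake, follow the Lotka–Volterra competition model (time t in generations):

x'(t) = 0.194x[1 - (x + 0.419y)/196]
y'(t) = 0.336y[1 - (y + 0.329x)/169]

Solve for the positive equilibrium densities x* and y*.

Setting both brackets to zero gives the nullclines x + 0.419y = 196 and 0.329x + y = 169.
Substituting y = 169 - 0.329x into the first: x(1 - 0.419·0.329) = 196 - 0.419·169.
So x* = 125/0.862 = 145, and then y* = 169 - 0.329·145 = 121.

x* ≈ 145, y* ≈ 121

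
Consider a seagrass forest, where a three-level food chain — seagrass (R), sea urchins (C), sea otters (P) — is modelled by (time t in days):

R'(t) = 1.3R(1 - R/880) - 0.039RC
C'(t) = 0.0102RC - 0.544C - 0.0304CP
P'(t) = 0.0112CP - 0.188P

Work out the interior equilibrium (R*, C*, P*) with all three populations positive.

From dP/dt = 0: 0.0112C* = 0.188, so C* = 16.8.
From dR/dt = 0: 1.3(1 - R*/880) = 0.039·16.8, giving R* = 880·(1 - 0.504) = 437.
From dC/dt = 0: 0.0102·437 - 0.544 = 0.0304P*, so P* = 3.91/0.0304 = 129.

R* ≈ 437, C* ≈ 16.8, P* ≈ 129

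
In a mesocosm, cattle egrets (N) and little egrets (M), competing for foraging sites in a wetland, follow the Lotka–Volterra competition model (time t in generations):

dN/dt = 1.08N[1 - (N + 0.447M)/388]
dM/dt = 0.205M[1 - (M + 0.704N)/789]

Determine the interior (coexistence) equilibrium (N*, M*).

N* ≈ 51.5, M* ≈ 753

Setting both brackets to zero gives the nullclines N + 0.447M = 388 and 0.704N + M = 789.
Substituting M = 789 - 0.704N into the first: N(1 - 0.447·0.704) = 388 - 0.447·789.
So N* = 35.3/0.685 = 51.5, and then M* = 789 - 0.704·51.5 = 753.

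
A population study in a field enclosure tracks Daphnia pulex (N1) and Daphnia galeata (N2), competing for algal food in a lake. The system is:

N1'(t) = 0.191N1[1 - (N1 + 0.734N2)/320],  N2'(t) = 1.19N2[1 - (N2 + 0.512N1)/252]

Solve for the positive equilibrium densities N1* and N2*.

N1* ≈ 216, N2* ≈ 141

Setting both brackets to zero gives the nullclines N1 + 0.734N2 = 320 and 0.512N1 + N2 = 252.
Substituting N2 = 252 - 0.512N1 into the first: N1(1 - 0.734·0.512) = 320 - 0.734·252.
So N1* = 135/0.624 = 216, and then N2* = 252 - 0.512·216 = 141.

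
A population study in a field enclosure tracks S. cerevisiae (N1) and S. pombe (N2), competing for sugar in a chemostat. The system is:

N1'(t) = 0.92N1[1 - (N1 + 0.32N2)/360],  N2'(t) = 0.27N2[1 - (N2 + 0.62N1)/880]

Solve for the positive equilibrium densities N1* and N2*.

N1* ≈ 97.8, N2* ≈ 819

Setting both brackets to zero gives the nullclines N1 + 0.32N2 = 360 and 0.62N1 + N2 = 880.
Substituting N2 = 880 - 0.62N1 into the first: N1(1 - 0.32·0.62) = 360 - 0.32·880.
So N1* = 78.4/0.802 = 97.8, and then N2* = 880 - 0.62·97.8 = 819.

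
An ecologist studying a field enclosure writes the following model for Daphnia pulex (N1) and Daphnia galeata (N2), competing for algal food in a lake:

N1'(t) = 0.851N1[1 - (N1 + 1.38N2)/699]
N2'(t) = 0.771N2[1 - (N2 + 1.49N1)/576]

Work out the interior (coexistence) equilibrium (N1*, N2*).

Setting both brackets to zero gives the nullclines N1 + 1.38N2 = 699 and 1.49N1 + N2 = 576.
Substituting N2 = 576 - 1.49N1 into the first: N1(1 - 1.38·1.49) = 699 - 1.38·576.
So N1* = -95.9/-1.06 = 90.8, and then N2* = 576 - 1.49·90.8 = 441.

N1* ≈ 90.8, N2* ≈ 441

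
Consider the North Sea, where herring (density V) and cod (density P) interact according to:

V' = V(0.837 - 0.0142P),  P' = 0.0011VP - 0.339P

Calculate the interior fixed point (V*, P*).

Set dP/dt = 0 with P > 0: 0.0011V - 0.339 = 0, so V* = 0.339/0.0011 = 308.
Set dV/dt = 0 with V > 0: 0.837 - 0.0142P = 0, so P* = 0.837/0.0142 = 58.9.

V* ≈ 308, P* ≈ 58.9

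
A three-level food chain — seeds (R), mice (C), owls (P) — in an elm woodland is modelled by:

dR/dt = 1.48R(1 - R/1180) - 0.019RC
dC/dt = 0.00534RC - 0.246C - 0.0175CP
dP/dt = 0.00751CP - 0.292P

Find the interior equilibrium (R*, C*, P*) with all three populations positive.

R* ≈ 591, C* ≈ 38.9, P* ≈ 166

From dP/dt = 0: 0.00751C* = 0.292, so C* = 38.9.
From dR/dt = 0: 1.48(1 - R*/1180) = 0.019·38.9, giving R* = 1180·(1 - 0.499) = 591.
From dC/dt = 0: 0.00534·591 - 0.246 = 0.0175P*, so P* = 2.91/0.0175 = 166.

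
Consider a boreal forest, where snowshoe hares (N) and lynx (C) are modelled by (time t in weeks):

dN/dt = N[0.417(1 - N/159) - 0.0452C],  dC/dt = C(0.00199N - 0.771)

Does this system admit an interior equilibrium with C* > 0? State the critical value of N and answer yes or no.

Threshold N = 387; K < 387, so no, the predator goes extinct.

The predator equation gives dC/dt > 0 only when N > 0.771/0.00199 = 387.
Without the predator, N → K = 159. Since 159 < 387, the predator cannot invade.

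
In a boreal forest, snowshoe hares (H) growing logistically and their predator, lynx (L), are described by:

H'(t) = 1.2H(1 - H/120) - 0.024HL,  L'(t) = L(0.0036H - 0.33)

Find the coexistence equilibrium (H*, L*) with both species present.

From dL/dt = 0 with L > 0: 0.0036H* = 0.33, so H* = 91.7.
Substitute into dH/dt = 0: 1.2(1 - 91.7/120) = 0.024L*.
The bracket is 0.236, giving L* = 0.283/0.024 = 11.8.

H* ≈ 91.7, L* ≈ 11.8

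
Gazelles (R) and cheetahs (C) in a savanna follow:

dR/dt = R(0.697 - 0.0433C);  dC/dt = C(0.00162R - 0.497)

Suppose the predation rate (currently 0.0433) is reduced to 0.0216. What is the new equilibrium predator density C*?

C* ≈ 32.3

At the interior fixed point, setting dR/dt = 0 with R > 0 fixes C* = (prey growth rate)/(RC coefficient) — independent of the other coefficients.
With the change, C* = 0.697/0.0216 = 32.3; it rises from 16.1.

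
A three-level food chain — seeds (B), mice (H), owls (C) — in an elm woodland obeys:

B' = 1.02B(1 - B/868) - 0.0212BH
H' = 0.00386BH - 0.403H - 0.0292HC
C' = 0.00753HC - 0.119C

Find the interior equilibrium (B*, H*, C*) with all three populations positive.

From dC/dt = 0: 0.00753H* = 0.119, so H* = 15.8.
From dB/dt = 0: 1.02(1 - B*/868) = 0.0212·15.8, giving B* = 868·(1 - 0.328) = 583.
From dH/dt = 0: 0.00386·583 - 0.403 = 0.0292C*, so C* = 1.85/0.0292 = 63.3.

B* ≈ 583, H* ≈ 15.8, C* ≈ 63.3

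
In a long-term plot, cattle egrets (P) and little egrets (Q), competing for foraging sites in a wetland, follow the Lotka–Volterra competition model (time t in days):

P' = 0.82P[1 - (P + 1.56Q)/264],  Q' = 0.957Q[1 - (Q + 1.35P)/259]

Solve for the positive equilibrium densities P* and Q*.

P* ≈ 127, Q* ≈ 88.1

Setting both brackets to zero gives the nullclines P + 1.56Q = 264 and 1.35P + Q = 259.
Substituting Q = 259 - 1.35P into the first: P(1 - 1.56·1.35) = 264 - 1.56·259.
So P* = -140/-1.11 = 127, and then Q* = 259 - 1.35·127 = 88.1.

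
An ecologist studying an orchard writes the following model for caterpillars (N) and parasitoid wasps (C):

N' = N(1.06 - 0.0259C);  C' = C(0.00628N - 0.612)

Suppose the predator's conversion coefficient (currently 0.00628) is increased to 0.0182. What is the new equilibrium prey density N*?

N* ≈ 33.6

At the interior fixed point, setting dC/dt = 0 with C > 0 fixes N* = (predator death rate)/(NC coefficient) — independent of the other coefficients.
With the change, N* = 0.612/0.0182 = 33.6; it falls from 97.5.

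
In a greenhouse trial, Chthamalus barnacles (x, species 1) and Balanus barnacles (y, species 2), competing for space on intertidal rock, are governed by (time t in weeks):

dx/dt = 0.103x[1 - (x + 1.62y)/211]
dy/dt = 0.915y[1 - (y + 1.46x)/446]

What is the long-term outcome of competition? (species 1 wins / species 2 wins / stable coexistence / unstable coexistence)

species 2 excludes species 1

Compare the nullcline intercepts: K1/α12 = 211/1.62 = 130 < K2 = 446; K2/α21 = 446/1.46 = 305 > K1 = 211.
Since the inequalities point opposite ways, species 2 can invade but species 1 cannot.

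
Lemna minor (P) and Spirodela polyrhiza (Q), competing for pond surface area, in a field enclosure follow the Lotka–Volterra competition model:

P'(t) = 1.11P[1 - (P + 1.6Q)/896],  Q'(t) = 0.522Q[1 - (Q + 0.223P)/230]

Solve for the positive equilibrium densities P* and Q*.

Setting both brackets to zero gives the nullclines P + 1.6Q = 896 and 0.223P + Q = 230.
Substituting Q = 230 - 0.223P into the first: P(1 - 1.6·0.223) = 896 - 1.6·230.
So P* = 528/0.643 = 821, and then Q* = 230 - 0.223·821 = 46.9.

P* ≈ 821, Q* ≈ 46.9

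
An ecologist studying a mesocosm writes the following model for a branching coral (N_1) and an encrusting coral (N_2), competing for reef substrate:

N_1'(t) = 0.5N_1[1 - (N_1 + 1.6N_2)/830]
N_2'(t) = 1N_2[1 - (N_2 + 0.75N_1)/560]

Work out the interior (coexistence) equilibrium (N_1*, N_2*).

Setting both brackets to zero gives the nullclines N_1 + 1.6N_2 = 830 and 0.75N_1 + N_2 = 560.
Substituting N_2 = 560 - 0.75N_1 into the first: N_1(1 - 1.6·0.75) = 830 - 1.6·560.
So N_1* = -66/-0.2 = 330, and then N_2* = 560 - 0.75·330 = 312.

N_1* ≈ 330, N_2* ≈ 312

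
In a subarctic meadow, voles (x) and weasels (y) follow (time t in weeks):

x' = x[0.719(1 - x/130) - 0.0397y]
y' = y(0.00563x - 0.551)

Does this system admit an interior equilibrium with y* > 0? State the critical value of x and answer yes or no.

Threshold x = 97.9; K > 97.9, so yes, the predator persists.

The predator equation gives dy/dt > 0 only when x > 0.551/0.00563 = 97.9.
Without the predator, x → K = 130. Since 130 > 97.9, the predator can invade and persist.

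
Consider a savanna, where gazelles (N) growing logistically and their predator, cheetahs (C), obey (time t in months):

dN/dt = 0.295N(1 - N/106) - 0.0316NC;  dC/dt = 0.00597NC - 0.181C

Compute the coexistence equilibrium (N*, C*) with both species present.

N* ≈ 30.3, C* ≈ 6.67

From dC/dt = 0 with C > 0: 0.00597N* = 0.181, so N* = 30.3.
Substitute into dN/dt = 0: 0.295(1 - 30.3/106) = 0.0316C*.
The bracket is 0.714, giving C* = 0.211/0.0316 = 6.67.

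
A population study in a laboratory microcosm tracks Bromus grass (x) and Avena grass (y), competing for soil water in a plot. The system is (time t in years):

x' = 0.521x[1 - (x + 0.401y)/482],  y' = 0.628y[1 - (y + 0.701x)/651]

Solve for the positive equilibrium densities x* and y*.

Setting both brackets to zero gives the nullclines x + 0.401y = 482 and 0.701x + y = 651.
Substituting y = 651 - 0.701x into the first: x(1 - 0.401·0.701) = 482 - 0.401·651.
So x* = 221/0.719 = 307, and then y* = 651 - 0.701·307 = 436.

x* ≈ 307, y* ≈ 436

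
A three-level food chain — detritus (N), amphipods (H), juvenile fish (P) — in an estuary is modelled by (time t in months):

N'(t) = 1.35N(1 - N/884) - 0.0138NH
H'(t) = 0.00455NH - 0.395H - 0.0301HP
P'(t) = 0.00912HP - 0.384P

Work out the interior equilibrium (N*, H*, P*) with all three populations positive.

From dP/dt = 0: 0.00912H* = 0.384, so H* = 42.1.
From dN/dt = 0: 1.35(1 - N*/884) = 0.0138·42.1, giving N* = 884·(1 - 0.43) = 504.
From dH/dt = 0: 0.00455·504 - 0.395 = 0.0301P*, so P* = 1.9/0.0301 = 63.

N* ≈ 504, H* ≈ 42.1, P* ≈ 63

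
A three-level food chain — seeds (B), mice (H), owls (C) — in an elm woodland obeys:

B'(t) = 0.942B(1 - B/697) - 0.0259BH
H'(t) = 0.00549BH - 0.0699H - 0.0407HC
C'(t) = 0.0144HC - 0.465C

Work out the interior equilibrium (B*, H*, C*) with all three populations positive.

From dC/dt = 0: 0.0144H* = 0.465, so H* = 32.3.
From dB/dt = 0: 0.942(1 - B*/697) = 0.0259·32.3, giving B* = 697·(1 - 0.888) = 78.2.
From dH/dt = 0: 0.00549·78.2 - 0.0699 = 0.0407C*, so C* = 0.359/0.0407 = 8.83.

B* ≈ 78.2, H* ≈ 32.3, C* ≈ 8.83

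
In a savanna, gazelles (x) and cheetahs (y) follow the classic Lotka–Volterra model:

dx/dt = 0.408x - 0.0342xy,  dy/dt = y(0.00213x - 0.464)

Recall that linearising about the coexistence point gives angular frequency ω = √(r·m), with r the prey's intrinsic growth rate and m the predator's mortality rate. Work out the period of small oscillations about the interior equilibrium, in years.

T ≈ 14.4 years

Here r = 0.408 and m = 0.464, so r·m = 0.189.
ω = √0.189 = 0.435 per year, hence T = 2π/ω ≈ 14.4 years.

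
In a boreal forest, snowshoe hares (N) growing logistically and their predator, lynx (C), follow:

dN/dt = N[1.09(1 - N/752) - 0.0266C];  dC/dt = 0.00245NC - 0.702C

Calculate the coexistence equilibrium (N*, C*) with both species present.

N* ≈ 287, C* ≈ 25.4

From dC/dt = 0 with C > 0: 0.00245N* = 0.702, so N* = 287.
Substitute into dN/dt = 0: 1.09(1 - 287/752) = 0.0266C*.
The bracket is 0.619, giving C* = 0.675/0.0266 = 25.4.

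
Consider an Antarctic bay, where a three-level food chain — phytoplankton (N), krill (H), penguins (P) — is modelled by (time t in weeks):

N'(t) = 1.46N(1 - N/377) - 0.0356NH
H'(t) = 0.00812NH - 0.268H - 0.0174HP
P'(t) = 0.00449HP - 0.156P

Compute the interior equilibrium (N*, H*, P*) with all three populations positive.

N* ≈ 57.6, H* ≈ 34.7, P* ≈ 11.5

From dP/dt = 0: 0.00449H* = 0.156, so H* = 34.7.
From dN/dt = 0: 1.46(1 - N*/377) = 0.0356·34.7, giving N* = 377·(1 - 0.847) = 57.6.
From dH/dt = 0: 0.00812·57.6 - 0.268 = 0.0174P*, so P* = 0.2/0.0174 = 11.5.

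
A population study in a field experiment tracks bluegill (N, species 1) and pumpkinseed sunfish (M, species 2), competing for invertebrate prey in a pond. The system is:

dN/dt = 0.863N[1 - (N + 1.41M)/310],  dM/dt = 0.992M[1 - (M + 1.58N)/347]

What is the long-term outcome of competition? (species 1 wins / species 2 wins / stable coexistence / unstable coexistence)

Compare the nullcline intercepts: K1/α12 = 310/1.41 = 220 < K2 = 347; K2/α21 = 347/1.58 = 220 < K1 = 310.
Since both are reversed, neither can invade when rare; the interior point is a saddle.

unstable coexistence (outcome depends on initial conditions)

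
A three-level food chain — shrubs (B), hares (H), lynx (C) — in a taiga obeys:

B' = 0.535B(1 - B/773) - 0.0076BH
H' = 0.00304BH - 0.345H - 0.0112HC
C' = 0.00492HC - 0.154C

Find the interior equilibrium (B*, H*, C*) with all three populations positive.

B* ≈ 429, H* ≈ 31.3, C* ≈ 85.7

From dC/dt = 0: 0.00492H* = 0.154, so H* = 31.3.
From dB/dt = 0: 0.535(1 - B*/773) = 0.0076·31.3, giving B* = 773·(1 - 0.445) = 429.
From dH/dt = 0: 0.00304·429 - 0.345 = 0.0112C*, so C* = 0.96/0.0112 = 85.7.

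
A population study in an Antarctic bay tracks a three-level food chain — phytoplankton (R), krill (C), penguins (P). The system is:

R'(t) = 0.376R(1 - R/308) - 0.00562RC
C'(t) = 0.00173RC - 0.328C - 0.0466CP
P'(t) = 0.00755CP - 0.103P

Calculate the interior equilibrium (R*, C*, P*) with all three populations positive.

R* ≈ 245, C* ≈ 13.6, P* ≈ 2.06

From dP/dt = 0: 0.00755C* = 0.103, so C* = 13.6.
From dR/dt = 0: 0.376(1 - R*/308) = 0.00562·13.6, giving R* = 308·(1 - 0.204) = 245.
From dC/dt = 0: 0.00173·245 - 0.328 = 0.0466P*, so P* = 0.0962/0.0466 = 2.06.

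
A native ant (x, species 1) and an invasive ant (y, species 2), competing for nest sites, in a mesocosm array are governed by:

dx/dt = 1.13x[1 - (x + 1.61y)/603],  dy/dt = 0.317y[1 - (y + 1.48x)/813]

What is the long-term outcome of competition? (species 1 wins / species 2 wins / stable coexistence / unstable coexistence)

unstable coexistence (outcome depends on initial conditions)

Compare the nullcline intercepts: K1/α12 = 603/1.61 = 375 < K2 = 813; K2/α21 = 813/1.48 = 549 < K1 = 603.
Since both are reversed, neither can invade when rare; the interior point is a saddle.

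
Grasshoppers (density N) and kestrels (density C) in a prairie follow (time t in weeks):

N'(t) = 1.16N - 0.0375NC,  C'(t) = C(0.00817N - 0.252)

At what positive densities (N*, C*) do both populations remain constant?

Set dC/dt = 0 with C > 0: 0.00817N - 0.252 = 0, so N* = 0.252/0.00817 = 30.8.
Set dN/dt = 0 with N > 0: 1.16 - 0.0375C = 0, so C* = 1.16/0.0375 = 30.9.

N* ≈ 30.8, C* ≈ 30.9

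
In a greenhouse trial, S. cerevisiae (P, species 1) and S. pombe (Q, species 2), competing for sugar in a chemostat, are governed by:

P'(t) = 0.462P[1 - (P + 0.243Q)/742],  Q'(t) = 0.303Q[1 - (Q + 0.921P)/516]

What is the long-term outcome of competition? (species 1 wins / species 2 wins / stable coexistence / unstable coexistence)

species 1 excludes species 2

Compare the nullcline intercepts: K1/α12 = 742/0.243 = 3050 > K2 = 516; K2/α21 = 516/0.921 = 560 < K1 = 742.
Since the inequalities point opposite ways, species 1 can invade but species 2 cannot.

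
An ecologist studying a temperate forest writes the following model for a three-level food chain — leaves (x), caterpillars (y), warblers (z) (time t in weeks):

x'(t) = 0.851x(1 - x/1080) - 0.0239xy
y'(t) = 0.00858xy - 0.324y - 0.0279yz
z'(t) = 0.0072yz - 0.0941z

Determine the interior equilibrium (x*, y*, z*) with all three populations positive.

x* ≈ 684, y* ≈ 13.1, z* ≈ 199

From dz/dt = 0: 0.0072y* = 0.0941, so y* = 13.1.
From dx/dt = 0: 0.851(1 - x*/1080) = 0.0239·13.1, giving x* = 1080·(1 - 0.367) = 684.
From dy/dt = 0: 0.00858·684 - 0.324 = 0.0279z*, so z* = 5.54/0.0279 = 199.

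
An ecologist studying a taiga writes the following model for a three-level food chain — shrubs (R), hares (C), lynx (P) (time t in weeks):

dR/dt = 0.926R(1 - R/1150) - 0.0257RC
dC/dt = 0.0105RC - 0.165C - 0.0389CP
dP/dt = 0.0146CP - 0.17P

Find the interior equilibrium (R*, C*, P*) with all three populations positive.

From dP/dt = 0: 0.0146C* = 0.17, so C* = 11.6.
From dR/dt = 0: 0.926(1 - R*/1150) = 0.0257·11.6, giving R* = 1150·(1 - 0.323) = 778.
From dC/dt = 0: 0.0105·778 - 0.165 = 0.0389P*, so P* = 8.01/0.0389 = 206.

R* ≈ 778, C* ≈ 11.6, P* ≈ 206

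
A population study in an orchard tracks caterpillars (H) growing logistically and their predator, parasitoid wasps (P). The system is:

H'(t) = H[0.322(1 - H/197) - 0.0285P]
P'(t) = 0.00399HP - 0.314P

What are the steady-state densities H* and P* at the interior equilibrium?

From dP/dt = 0 with P > 0: 0.00399H* = 0.314, so H* = 78.7.
Substitute into dH/dt = 0: 0.322(1 - 78.7/197) = 0.0285P*.
The bracket is 0.601, giving P* = 0.193/0.0285 = 6.78.

H* ≈ 78.7, P* ≈ 6.78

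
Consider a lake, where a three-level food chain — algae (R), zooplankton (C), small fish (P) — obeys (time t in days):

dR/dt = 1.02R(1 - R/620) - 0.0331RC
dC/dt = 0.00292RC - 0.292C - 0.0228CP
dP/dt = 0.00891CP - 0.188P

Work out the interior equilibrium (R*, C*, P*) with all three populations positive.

R* ≈ 195, C* ≈ 21.1, P* ≈ 12.2

From dP/dt = 0: 0.00891C* = 0.188, so C* = 21.1.
From dR/dt = 0: 1.02(1 - R*/620) = 0.0331·21.1, giving R* = 620·(1 - 0.685) = 195.
From dC/dt = 0: 0.00292·195 - 0.292 = 0.0228P*, so P* = 0.279/0.0228 = 12.2.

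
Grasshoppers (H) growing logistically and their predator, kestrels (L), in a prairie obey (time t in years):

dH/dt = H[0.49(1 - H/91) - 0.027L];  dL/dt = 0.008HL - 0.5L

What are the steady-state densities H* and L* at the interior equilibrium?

From dL/dt = 0 with L > 0: 0.008H* = 0.5, so H* = 62.5.
Substitute into dH/dt = 0: 0.49(1 - 62.5/91) = 0.027L*.
The bracket is 0.313, giving L* = 0.153/0.027 = 5.68.

H* ≈ 62.5, L* ≈ 5.68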